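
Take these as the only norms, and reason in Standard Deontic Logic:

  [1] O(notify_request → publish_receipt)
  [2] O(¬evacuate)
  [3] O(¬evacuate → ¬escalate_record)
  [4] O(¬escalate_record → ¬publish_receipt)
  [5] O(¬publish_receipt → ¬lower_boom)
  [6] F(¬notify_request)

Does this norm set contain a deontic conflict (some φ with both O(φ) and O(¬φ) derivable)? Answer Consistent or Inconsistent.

F(¬notify_request) at premise 6 means O(notify_request).
From O(notify_request) and premise 1, O(notify_request → publish_receipt), we obtain O(publish_receipt).
Premise 4, O(¬escalate_record → ¬publish_receipt), contraposes to O(publish_receipt → escalate_record); with O(publish_receipt) we get O(escalate_record).
The contrapositive of premise 3 (O(¬evacuate → ¬escalate_record)) is O(escalate_record → evacuate), and O(escalate_record) is already established, so O(evacuate).
But premise 2 directly asserts O(¬evacuate).
We now have both O(evacuate) and O(¬evacuate) — evacuate is simultaneously obligatory and forbidden, violating the D-axiom.

Inconsistent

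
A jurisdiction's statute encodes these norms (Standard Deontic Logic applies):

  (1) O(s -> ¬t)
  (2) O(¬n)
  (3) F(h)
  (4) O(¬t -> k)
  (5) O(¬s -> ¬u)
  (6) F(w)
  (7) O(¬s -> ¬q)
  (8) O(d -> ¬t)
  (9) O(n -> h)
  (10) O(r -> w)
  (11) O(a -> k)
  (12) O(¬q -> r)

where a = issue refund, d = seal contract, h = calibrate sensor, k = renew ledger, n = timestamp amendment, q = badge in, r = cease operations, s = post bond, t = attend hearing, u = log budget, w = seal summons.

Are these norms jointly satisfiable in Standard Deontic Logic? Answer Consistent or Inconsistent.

Consistent

Premise 9 is O(n -> h), but O(n) is not derivable from the premises, so it does not yield O(h).
So O(h) is not derivable, and the apparent clash with O(¬h) does not arise.
A world satisfying every obligation exists (e.g. a=false, d=false, h=false, k=true, n=false, q=true, r=false, s=true, t=false, u=false, w=false); no atom is both obligatory and forbidden, so the set is consistent.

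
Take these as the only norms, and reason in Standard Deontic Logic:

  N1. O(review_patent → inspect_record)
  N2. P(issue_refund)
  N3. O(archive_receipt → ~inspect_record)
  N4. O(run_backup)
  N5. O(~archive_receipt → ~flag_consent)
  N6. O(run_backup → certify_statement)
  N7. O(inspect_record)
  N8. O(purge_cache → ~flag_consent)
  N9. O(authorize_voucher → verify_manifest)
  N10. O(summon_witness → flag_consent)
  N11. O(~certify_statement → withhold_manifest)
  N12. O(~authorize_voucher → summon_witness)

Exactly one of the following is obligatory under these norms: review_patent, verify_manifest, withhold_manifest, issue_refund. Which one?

verify_manifest

From premise 7 we have O(inspect_record).
Premise 3 is O(archive_receipt → ~inspect_record); contrapositively O(inspect_record → ~archive_receipt). Since O(inspect_record) holds, K gives O(~archive_receipt).
Premise 5 is O(~archive_receipt → ~flag_consent); since O(~archive_receipt), deontic closure gives O(~flag_consent).
The contrapositive of premise 10 (O(summon_witness → flag_consent)) is O(~flag_consent → ~summon_witness), and O(~flag_consent) is already established, so O(~summon_witness).
Premise 12, O(~authorize_voucher → summon_witness), contraposes to O(~summon_witness → authorize_voucher); with O(~summon_witness) we get O(authorize_voucher).
From O(authorize_voucher) and premise 9, O(authorize_voucher → verify_manifest), we obtain O(verify_manifest).
So O(verify_manifest) holds — verify_manifest is obligatory. None of the other listed options is made obligatory by any chain of premises.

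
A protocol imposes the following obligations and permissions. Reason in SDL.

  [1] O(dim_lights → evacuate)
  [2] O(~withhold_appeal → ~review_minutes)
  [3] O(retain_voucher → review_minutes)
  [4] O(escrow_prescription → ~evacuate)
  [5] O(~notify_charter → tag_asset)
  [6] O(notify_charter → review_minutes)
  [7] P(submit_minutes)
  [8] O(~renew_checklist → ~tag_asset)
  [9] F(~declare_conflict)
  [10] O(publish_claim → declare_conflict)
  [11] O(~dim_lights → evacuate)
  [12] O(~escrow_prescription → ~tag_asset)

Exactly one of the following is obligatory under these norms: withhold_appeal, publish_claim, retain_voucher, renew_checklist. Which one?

Premises 11 and 1 are O(~dim_lights → evacuate) and O(dim_lights → evacuate); every ideal world satisfies ~dim_lights or dim_lights, so in either case evacuate holds — hence O(evacuate).
Premise 4 is O(escrow_prescription → ~evacuate); contrapositively O(evacuate → ~escrow_prescription). Since O(evacuate) holds, K gives O(~escrow_prescription).
Premise 12 is O(~escrow_prescription → ~tag_asset); since O(~escrow_prescription), deontic closure gives O(~tag_asset).
Premise 5 is O(~notify_charter → tag_asset); contrapositively O(~tag_asset → notify_charter). Since O(~tag_asset) holds, K gives O(notify_charter).
With premise 6, O(notify_charter → review_minutes), the K-axiom yields O(review_minutes).
The contrapositive of premise 2 (O(~withhold_appeal → ~review_minutes)) is O(review_minutes → withhold_appeal), and O(review_minutes) is already established, so O(withhold_appeal).
So O(withhold_appeal) holds — withhold_appeal is obligatory. None of the other listed options is made obligatory by any chain of premises.

withhold_appeal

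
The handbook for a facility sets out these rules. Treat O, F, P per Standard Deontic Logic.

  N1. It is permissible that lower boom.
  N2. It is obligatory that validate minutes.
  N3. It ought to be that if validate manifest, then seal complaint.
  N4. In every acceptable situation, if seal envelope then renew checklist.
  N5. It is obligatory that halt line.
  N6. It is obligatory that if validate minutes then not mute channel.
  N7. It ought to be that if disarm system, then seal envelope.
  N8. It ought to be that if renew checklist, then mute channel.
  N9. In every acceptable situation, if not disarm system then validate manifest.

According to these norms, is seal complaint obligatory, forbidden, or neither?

From premise 2 we have O(validate_minutes).
Applying K to premise 6 (O(validate_minutes → ¬mute_channel)) and O(validate_minutes) yields O(¬mute_channel).
Premise 8 is O(renew_checklist → mute_channel); contrapositively O(¬mute_channel → ¬renew_checklist). Since O(¬mute_channel) holds, K gives O(¬renew_checklist).
Premise 4, O(seal_envelope → renew_checklist), contraposes to O(¬renew_checklist → ¬seal_envelope); with O(¬renew_checklist) we get O(¬seal_envelope).
Premise 7, O(disarm_system → seal_envelope), contraposes to O(¬seal_envelope → ¬disarm_system); with O(¬seal_envelope) we get O(¬disarm_system).
With premise 9, O(¬disarm_system → validate_manifest), the K-axiom yields O(validate_manifest).
With premise 3, O(validate_manifest → seal_complaint), the K-axiom yields O(seal_complaint).
Premises 1, 5 do not contribute to this derivation.
Hence seal_complaint is obligatory.

Obligatory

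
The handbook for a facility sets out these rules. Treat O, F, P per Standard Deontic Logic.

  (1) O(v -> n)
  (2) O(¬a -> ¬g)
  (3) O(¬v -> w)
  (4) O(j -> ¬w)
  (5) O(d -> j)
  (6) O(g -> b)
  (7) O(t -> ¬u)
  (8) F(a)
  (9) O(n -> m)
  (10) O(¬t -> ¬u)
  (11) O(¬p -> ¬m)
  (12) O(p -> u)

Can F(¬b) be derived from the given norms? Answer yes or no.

No

Premise 6 is O(g -> b), but O(g) is not derivable from the premises, so it does not yield O(b).
No other premise forces O(b). An ideal world satisfying every premise can still have ¬b true, so F(¬b) is not derivable.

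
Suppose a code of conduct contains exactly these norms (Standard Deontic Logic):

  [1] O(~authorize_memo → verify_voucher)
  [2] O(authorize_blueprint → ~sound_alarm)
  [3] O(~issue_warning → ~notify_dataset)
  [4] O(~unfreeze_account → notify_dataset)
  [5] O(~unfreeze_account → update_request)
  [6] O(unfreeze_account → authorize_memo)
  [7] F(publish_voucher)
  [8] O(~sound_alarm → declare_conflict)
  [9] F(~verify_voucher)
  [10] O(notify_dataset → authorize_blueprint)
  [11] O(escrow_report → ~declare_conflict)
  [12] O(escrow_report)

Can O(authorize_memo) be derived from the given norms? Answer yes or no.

Yes

Premise 12 states O(escrow_report) outright.
With premise 11, O(escrow_report → ~declare_conflict), the K-axiom yields O(~declare_conflict).
The contrapositive of premise 8 (O(~sound_alarm → declare_conflict)) is O(~declare_conflict → sound_alarm), and O(~declare_conflict) is already established, so O(sound_alarm).
Premise 2, O(authorize_blueprint → ~sound_alarm), contraposes to O(sound_alarm → ~authorize_blueprint); with O(sound_alarm) we get O(~authorize_blueprint).
Premise 10, O(notify_dataset → authorize_blueprint), contraposes to O(~authorize_blueprint → ~notify_dataset); with O(~authorize_blueprint) we get O(~notify_dataset).
Premise 4, O(~unfreeze_account → notify_dataset), contraposes to O(~notify_dataset → unfreeze_account); with O(~notify_dataset) we get O(unfreeze_account).
Premise 6 is O(unfreeze_account → authorize_memo); since O(unfreeze_account), deontic closure gives O(authorize_memo).
Premises 1, 3, 5, 7, 9 do not contribute to this derivation.
So O(authorize_memo) follows.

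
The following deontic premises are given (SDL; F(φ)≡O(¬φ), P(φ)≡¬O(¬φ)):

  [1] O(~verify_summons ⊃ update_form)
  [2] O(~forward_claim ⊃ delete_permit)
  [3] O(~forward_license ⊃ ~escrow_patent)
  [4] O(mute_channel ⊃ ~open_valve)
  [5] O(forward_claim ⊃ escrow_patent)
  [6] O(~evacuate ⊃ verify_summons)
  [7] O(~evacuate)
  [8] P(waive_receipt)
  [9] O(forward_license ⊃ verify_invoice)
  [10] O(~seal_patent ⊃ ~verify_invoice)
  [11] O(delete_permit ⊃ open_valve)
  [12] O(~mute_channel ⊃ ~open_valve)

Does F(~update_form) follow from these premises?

No

Premise 1 is O(~verify_summons ⊃ update_form), but O(~verify_summons) is not derivable from the premises, so it does not yield O(update_form).
No other premise forces O(update_form). An ideal world satisfying every premise can still have ~update_form true, so F(~update_form) is not derivable.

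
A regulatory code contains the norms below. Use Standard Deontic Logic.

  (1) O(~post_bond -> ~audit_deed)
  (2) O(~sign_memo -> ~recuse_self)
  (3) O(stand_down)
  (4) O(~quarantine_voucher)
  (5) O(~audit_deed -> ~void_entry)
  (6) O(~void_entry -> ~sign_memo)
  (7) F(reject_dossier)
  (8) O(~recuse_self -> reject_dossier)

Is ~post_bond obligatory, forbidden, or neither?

Forbidden

Premise 7 is F(reject_dossier), i.e. O(~reject_dossier).
Premise 8, O(~recuse_self -> reject_dossier), contraposes to O(~reject_dossier -> recuse_self); with O(~reject_dossier) we get O(recuse_self).
Premise 2, O(~sign_memo -> ~recuse_self), contraposes to O(recuse_self -> sign_memo); with O(recuse_self) we get O(sign_memo).
The contrapositive of premise 6 (O(~void_entry -> ~sign_memo)) is O(sign_memo -> void_entry), and O(sign_memo) is already established, so O(void_entry).
Premise 5, O(~audit_deed -> ~void_entry), contraposes to O(void_entry -> audit_deed); with O(void_entry) we get O(audit_deed).
Premise 1, O(~post_bond -> ~audit_deed), contraposes to O(audit_deed -> post_bond); with O(audit_deed) we get O(post_bond).
Premises 3, 4 do not contribute to this derivation.
Thus O(post_bond), which is F(~post_bond): ~post_bond is forbidden.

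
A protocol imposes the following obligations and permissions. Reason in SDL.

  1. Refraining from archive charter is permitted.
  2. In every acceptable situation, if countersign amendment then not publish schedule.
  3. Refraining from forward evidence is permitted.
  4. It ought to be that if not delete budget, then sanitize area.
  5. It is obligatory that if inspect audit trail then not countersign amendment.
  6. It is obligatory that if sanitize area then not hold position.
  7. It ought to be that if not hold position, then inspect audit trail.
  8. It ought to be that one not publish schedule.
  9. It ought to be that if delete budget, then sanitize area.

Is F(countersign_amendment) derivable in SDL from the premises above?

Premises 9 and 4 cover both cases: O(delete_budget → sanitize_area) and O(¬delete_budget → sanitize_area). Since delete_budget ∨ ¬delete_budget is a tautology, O(sanitize_area) follows.
With premise 6, O(sanitize_area → ¬hold_position), the K-axiom yields O(¬hold_position).
Applying K to premise 7 (O(¬hold_position → inspect_audit_trail)) and O(¬hold_position) yields O(inspect_audit_trail).
With premise 5, O(inspect_audit_trail → ¬countersign_amendment), the K-axiom yields O(¬countersign_amendment).
Premises 1, 2, 3, 8 do not contribute to this derivation.
So O(¬countersign_amendment) holds, i.e. F(countersign_amendment). The claim follows.

Yes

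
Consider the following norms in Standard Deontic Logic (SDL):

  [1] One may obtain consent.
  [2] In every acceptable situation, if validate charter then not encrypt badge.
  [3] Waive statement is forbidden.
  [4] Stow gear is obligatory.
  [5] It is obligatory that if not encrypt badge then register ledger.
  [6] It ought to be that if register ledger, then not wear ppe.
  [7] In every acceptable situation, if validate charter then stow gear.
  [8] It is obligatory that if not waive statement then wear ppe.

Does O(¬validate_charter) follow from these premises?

F(waive_statement) at premise 3 means O(¬waive_statement).
From O(¬waive_statement) and premise 8, O(¬waive_statement → wear_ppe), we obtain O(wear_ppe).
Premise 6 is O(register_ledger → ¬wear_ppe); contrapositively O(wear_ppe → ¬register_ledger). Since O(wear_ppe) holds, K gives O(¬register_ledger).
Premise 5, O(¬encrypt_badge → register_ledger), contraposes to O(¬register_ledger → encrypt_badge); with O(¬register_ledger) we get O(encrypt_badge).
Premise 2, O(validate_charter → ¬encrypt_badge), contraposes to O(encrypt_badge → ¬validate_charter); with O(encrypt_badge) we get O(¬validate_charter).
Premises 1, 4, 7 do not contribute to this derivation.
So O(¬validate_charter) follows.

Yes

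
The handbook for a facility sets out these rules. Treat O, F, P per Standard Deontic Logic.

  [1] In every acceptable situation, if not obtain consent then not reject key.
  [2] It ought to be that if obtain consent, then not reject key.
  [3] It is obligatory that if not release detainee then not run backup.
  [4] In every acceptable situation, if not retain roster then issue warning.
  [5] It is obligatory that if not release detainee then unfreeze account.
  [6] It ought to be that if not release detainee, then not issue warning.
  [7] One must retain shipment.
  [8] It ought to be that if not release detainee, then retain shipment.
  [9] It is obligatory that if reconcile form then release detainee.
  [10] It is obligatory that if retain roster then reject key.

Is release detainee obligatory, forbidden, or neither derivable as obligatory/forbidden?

Obligatory

Premises 2 and 1 cover both cases: O(obtain_consent → ¬reject_key) and O(¬obtain_consent → ¬reject_key). Since obtain_consent ∨ ¬obtain_consent is a tautology, O(¬reject_key) follows.
Premise 10 is O(retain_roster → reject_key); contrapositively O(¬reject_key → ¬retain_roster). Since O(¬reject_key) holds, K gives O(¬retain_roster).
Applying K to premise 4 (O(¬retain_roster → issue_warning)) and O(¬retain_roster) yields O(issue_warning).
The contrapositive of premise 6 (O(¬release_detainee → ¬issue_warning)) is O(issue_warning → release_detainee), and O(issue_warning) is already established, so O(release_detainee).
Premises 3, 5, 7, 8, 9 do not contribute to this derivation.
Hence release_detainee is obligatory.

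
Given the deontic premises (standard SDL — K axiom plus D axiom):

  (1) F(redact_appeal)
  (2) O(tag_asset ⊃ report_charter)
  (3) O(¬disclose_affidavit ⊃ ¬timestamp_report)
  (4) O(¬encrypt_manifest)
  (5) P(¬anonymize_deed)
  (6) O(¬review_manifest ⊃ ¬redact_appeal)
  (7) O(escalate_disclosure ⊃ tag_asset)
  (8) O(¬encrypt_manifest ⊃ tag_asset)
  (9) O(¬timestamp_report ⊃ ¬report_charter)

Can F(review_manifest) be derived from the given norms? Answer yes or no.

No

Premise 6 is O(¬review_manifest ⊃ ¬redact_appeal); even if O(¬redact_appeal) held, inferring O(¬review_manifest) would be affirming the consequent — invalid.
No other premise forces O(¬review_manifest). An ideal world satisfying every premise can still have review_manifest true, so F(review_manifest) is not derivable.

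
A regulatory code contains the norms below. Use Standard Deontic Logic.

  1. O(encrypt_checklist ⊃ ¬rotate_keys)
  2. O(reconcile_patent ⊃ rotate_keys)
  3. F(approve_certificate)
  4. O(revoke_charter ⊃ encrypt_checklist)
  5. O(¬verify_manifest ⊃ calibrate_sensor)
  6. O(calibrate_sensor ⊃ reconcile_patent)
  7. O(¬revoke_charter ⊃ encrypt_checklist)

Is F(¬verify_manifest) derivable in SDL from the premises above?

By case analysis on revoke_charter: premise 4 gives O(revoke_charter ⊃ encrypt_checklist) and premise 7 gives O(¬revoke_charter ⊃ encrypt_checklist), so O(encrypt_checklist) either way.
Premise 1 is O(encrypt_checklist ⊃ ¬rotate_keys); since O(encrypt_checklist), deontic closure gives O(¬rotate_keys).
Premise 2 is O(reconcile_patent ⊃ rotate_keys); contrapositively O(¬rotate_keys ⊃ ¬reconcile_patent). Since O(¬rotate_keys) holds, K gives O(¬reconcile_patent).
Premise 6 is O(calibrate_sensor ⊃ reconcile_patent); contrapositively O(¬reconcile_patent ⊃ ¬calibrate_sensor). Since O(¬reconcile_patent) holds, K gives O(¬calibrate_sensor).
Premise 5, O(¬verify_manifest ⊃ calibrate_sensor), contraposes to O(¬calibrate_sensor ⊃ verify_manifest); with O(¬calibrate_sensor) we get O(verify_manifest).
Premise 3 does not contribute to this derivation.
So O(verify_manifest) holds, i.e. F(¬verify_manifest). The claim follows.

Yes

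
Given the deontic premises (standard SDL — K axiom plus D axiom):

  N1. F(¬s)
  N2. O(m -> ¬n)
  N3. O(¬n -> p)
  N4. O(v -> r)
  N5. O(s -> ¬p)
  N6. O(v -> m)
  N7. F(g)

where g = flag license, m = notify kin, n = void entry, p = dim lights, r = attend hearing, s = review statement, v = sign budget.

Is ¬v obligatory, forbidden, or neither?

Obligatory

Premise 1 is F(¬s), i.e. O(s).
Applying K to premise 5 (O(s -> ¬p)) and O(s) yields O(¬p).
Premise 3 is O(¬n -> p); contrapositively O(¬p -> n). Since O(¬p) holds, K gives O(n).
The contrapositive of premise 2 (O(m -> ¬n)) is O(n -> ¬m), and O(n) is already established, so O(¬m).
The contrapositive of premise 6 (O(v -> m)) is O(¬m -> ¬v), and O(¬m) is already established, so O(¬v).
Premises 4, 7 do not contribute to this derivation.
Hence ¬v is obligatory.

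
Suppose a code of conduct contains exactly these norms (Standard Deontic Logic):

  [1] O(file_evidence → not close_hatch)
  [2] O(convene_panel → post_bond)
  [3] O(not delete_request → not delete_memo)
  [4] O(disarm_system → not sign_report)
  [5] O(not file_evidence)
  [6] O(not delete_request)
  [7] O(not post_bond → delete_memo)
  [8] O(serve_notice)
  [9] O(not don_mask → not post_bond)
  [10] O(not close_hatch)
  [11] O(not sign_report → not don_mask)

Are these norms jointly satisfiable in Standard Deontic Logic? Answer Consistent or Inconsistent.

Consistent

Premise 1 is O(file_evidence → not close_hatch); even if O(not close_hatch) held, inferring O(file_evidence) would be affirming the consequent — invalid.
So O(file_evidence) is not derivable, and the apparent clash with O(not file_evidence) does not arise.
A world satisfying every obligation exists (e.g. close_hatch=false, convene_panel=false, delete_memo=false, delete_request=false, disarm_system=false, don_mask=true, file_evidence=false, post_bond=true, serve_notice=true, sign_report=true); no atom is both obligatory and forbidden, so the set is consistent.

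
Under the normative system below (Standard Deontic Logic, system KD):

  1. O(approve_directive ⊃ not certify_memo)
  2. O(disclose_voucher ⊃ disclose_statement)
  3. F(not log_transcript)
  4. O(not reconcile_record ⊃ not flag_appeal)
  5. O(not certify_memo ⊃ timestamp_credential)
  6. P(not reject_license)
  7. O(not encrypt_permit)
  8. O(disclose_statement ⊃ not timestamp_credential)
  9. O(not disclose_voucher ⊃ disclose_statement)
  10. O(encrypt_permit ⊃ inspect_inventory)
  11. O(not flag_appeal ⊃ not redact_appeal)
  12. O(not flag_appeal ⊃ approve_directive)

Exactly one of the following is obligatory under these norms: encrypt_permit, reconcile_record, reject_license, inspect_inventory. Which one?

Premises 2 and 9 cover both cases: O(disclose_voucher ⊃ disclose_statement) and O(not disclose_voucher ⊃ disclose_statement). Since disclose_voucher ∨ not disclose_voucher is a tautology, O(disclose_statement) follows.
Premise 8 is O(disclose_statement ⊃ not timestamp_credential); since O(disclose_statement), deontic closure gives O(not timestamp_credential).
Premise 5 is O(not certify_memo ⊃ timestamp_credential); contrapositively O(not timestamp_credential ⊃ certify_memo). Since O(not timestamp_credential) holds, K gives O(certify_memo).
The contrapositive of premise 1 (O(approve_directive ⊃ not certify_memo)) is O(certify_memo ⊃ not approve_directive), and O(certify_memo) is already established, so O(not approve_directive).
Premise 12 is O(not flag_appeal ⊃ approve_directive); contrapositively O(not approve_directive ⊃ flag_appeal). Since O(not approve_directive) holds, K gives O(flag_appeal).
The contrapositive of premise 4 (O(not reconcile_record ⊃ not flag_appeal)) is O(flag_appeal ⊃ reconcile_record), and O(flag_appeal) is already established, so O(reconcile_record).
So O(reconcile_record) holds — reconcile_record is obligatory. None of the other listed options is made obligatory by any chain of premises.

reconcile_record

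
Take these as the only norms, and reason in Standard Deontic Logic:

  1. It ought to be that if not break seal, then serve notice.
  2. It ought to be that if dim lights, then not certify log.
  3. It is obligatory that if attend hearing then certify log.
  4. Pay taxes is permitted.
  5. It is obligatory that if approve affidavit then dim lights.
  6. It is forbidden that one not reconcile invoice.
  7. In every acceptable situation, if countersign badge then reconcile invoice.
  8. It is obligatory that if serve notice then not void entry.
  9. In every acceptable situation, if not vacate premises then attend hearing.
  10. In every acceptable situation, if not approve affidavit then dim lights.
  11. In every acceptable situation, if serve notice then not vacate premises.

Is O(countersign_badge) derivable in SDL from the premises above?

Premise 7 is O(countersign_badge → reconcile_invoice); even if O(reconcile_invoice) held, inferring O(countersign_badge) would be affirming the consequent — invalid.
No other premise forces O(countersign_badge). An ideal world satisfying every premise can still have countersign_badge false, so O(countersign_badge) is not derivable.

No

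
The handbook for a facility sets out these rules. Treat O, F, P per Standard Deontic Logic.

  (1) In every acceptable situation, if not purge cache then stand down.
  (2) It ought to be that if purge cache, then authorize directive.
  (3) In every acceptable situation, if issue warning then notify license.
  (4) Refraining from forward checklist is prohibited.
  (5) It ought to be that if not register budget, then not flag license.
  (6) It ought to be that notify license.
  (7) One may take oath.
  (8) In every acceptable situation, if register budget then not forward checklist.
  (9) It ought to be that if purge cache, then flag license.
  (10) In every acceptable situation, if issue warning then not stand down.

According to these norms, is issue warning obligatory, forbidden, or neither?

Forbidden

Premise 4, F(¬forward_checklist), is equivalent to O(forward_checklist).
Premise 8 is O(register_budget → ¬forward_checklist); contrapositively O(forward_checklist → ¬register_budget). Since O(forward_checklist) holds, K gives O(¬register_budget).
From O(¬register_budget) and premise 5, O(¬register_budget → ¬flag_license), we obtain O(¬flag_license).
Premise 9, O(purge_cache → flag_license), contraposes to O(¬flag_license → ¬purge_cache); with O(¬flag_license) we get O(¬purge_cache).
Applying K to premise 1 (O(¬purge_cache → stand_down)) and O(¬purge_cache) yields O(stand_down).
Premise 10, O(issue_warning → ¬stand_down), contraposes to O(stand_down → ¬issue_warning); with O(stand_down) we get O(¬issue_warning).
Premises 2, 3, 6, 7 do not contribute to this derivation.
Thus O(¬issue_warning), which is F(issue_warning): issue_warning is forbidden.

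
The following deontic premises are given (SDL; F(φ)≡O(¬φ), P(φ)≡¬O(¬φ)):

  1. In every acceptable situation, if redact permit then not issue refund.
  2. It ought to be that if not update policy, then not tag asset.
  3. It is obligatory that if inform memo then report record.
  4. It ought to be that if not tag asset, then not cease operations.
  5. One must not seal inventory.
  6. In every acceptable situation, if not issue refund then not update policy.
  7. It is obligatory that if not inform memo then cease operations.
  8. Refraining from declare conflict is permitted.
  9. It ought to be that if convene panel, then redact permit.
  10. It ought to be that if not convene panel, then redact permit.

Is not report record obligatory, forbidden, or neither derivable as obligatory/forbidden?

Forbidden

By case analysis on ¬convene_panel: premise 10 gives O(¬convene_panel → redact_permit) and premise 9 gives O(convene_panel → redact_permit), so O(redact_permit) either way.
With premise 1, O(redact_permit → ¬issue_refund), the K-axiom yields O(¬issue_refund).
With premise 6, O(¬issue_refund → ¬update_policy), the K-axiom yields O(¬update_policy).
With premise 2, O(¬update_policy → ¬tag_asset), the K-axiom yields O(¬tag_asset).
Premise 4 is O(¬tag_asset → ¬cease_operations); since O(¬tag_asset), deontic closure gives O(¬cease_operations).
Premise 7, O(¬inform_memo → cease_operations), contraposes to O(¬cease_operations → inform_memo); with O(¬cease_operations) we get O(inform_memo).
With premise 3, O(inform_memo → report_record), the K-axiom yields O(report_record).
Premises 5, 8 do not contribute to this derivation.
Thus O(report_record), which is F(¬report_record): ¬report_record is forbidden.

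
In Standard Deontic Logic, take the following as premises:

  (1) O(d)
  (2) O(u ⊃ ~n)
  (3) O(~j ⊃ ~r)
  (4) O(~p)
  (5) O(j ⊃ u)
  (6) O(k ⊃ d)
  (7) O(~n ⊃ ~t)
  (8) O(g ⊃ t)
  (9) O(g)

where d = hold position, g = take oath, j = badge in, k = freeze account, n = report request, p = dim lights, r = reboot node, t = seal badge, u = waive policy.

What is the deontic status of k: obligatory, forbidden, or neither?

Premise 6 is O(k ⊃ d); even if O(d) held, inferring O(k) would be affirming the consequent — invalid.
No premise or chain of K-axiom applications forces O(k), and none forces O(~k). So k is neither obligatory nor forbidden under these norms.

Neither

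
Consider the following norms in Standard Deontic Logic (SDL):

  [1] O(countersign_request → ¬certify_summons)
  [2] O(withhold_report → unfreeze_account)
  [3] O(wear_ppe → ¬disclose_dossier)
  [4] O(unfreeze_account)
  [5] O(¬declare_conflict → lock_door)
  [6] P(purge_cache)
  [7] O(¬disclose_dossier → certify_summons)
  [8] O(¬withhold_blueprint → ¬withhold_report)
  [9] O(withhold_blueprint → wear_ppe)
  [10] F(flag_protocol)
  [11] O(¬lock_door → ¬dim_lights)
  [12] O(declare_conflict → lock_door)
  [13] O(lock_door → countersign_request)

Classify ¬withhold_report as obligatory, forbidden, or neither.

Premises 12 and 5 cover both cases: O(declare_conflict → lock_door) and O(¬declare_conflict → lock_door). Since declare_conflict ∨ ¬declare_conflict is a tautology, O(lock_door) follows.
Applying K to premise 13 (O(lock_door → countersign_request)) and O(lock_door) yields O(countersign_request).
From O(countersign_request) and premise 1, O(countersign_request → ¬certify_summons), we obtain O(¬certify_summons).
Premise 7, O(¬disclose_dossier → certify_summons), contraposes to O(¬certify_summons → disclose_dossier); with O(¬certify_summons) we get O(disclose_dossier).
Premise 3, O(wear_ppe → ¬disclose_dossier), contraposes to O(disclose_dossier → ¬wear_ppe); with O(disclose_dossier) we get O(¬wear_ppe).
Premise 9 is O(withhold_blueprint → wear_ppe); contrapositively O(¬wear_ppe → ¬withhold_blueprint). Since O(¬wear_ppe) holds, K gives O(¬withhold_blueprint).
Premise 8 is O(¬withhold_blueprint → ¬withhold_report); since O(¬withhold_blueprint), deontic closure gives O(¬withhold_report).
Premises 2, 4, 6, 10, 11 do not contribute to this derivation.
Hence ¬withhold_report is obligatory.

Obligatory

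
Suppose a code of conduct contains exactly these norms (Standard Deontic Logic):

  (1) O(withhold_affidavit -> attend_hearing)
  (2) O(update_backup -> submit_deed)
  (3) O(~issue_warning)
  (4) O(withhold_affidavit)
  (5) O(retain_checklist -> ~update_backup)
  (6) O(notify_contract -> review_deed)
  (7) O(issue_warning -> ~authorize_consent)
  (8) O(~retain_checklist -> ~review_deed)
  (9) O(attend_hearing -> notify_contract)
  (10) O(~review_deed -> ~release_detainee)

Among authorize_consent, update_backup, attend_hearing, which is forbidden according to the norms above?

update_backup

Premise 4 gives O(withhold_affidavit).
With premise 1, O(withhold_affidavit -> attend_hearing), the K-axiom yields O(attend_hearing).
Applying K to premise 9 (O(attend_hearing -> notify_contract)) and O(attend_hearing) yields O(notify_contract).
With premise 6, O(notify_contract -> review_deed), the K-axiom yields O(review_deed).
Premise 8, O(~retain_checklist -> ~review_deed), contraposes to O(review_deed -> retain_checklist); with O(review_deed) we get O(retain_checklist).
From O(retain_checklist) and premise 5, O(retain_checklist -> ~update_backup), we obtain O(~update_backup).
So O(~update_backup) holds, i.e. update_backup is forbidden. None of the other listed options is forbidden under the premises.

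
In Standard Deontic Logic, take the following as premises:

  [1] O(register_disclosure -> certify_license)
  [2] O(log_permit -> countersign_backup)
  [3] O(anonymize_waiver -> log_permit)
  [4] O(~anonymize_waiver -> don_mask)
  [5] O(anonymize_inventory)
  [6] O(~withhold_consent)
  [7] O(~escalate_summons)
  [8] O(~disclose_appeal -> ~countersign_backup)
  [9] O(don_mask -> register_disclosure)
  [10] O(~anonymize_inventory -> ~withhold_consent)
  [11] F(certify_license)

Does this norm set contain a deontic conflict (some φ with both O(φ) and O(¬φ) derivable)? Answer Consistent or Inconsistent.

Premise 10 is O(~anonymize_inventory -> ~withhold_consent); even if O(~withhold_consent) held, inferring O(~anonymize_inventory) would be affirming the consequent — invalid.
So O(~anonymize_inventory) is not derivable, and the apparent clash with O(anonymize_inventory) does not arise.
A world satisfying every obligation exists (e.g. anonymize_inventory=true, anonymize_waiver=true, certify_license=false, countersign_backup=true, disclose_appeal=true, don_mask=false, escalate_summons=false, log_permit=true, register_disclosure=false, withhold_consent=false); no atom is both obligatory and forbidden, so the set is consistent.

Consistent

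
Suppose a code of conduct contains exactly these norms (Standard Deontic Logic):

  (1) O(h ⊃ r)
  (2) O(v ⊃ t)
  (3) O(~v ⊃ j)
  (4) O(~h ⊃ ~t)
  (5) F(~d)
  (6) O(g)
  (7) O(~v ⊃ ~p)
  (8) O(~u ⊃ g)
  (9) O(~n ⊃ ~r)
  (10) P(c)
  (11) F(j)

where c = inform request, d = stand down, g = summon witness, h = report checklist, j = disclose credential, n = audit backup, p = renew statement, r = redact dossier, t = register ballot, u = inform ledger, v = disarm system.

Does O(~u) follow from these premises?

Premise 8 is O(~u ⊃ g); even if O(g) held, inferring O(~u) would be affirming the consequent — invalid.
No other premise forces O(~u). An ideal world satisfying every premise can still have ~u false, so O(~u) is not derivable.

No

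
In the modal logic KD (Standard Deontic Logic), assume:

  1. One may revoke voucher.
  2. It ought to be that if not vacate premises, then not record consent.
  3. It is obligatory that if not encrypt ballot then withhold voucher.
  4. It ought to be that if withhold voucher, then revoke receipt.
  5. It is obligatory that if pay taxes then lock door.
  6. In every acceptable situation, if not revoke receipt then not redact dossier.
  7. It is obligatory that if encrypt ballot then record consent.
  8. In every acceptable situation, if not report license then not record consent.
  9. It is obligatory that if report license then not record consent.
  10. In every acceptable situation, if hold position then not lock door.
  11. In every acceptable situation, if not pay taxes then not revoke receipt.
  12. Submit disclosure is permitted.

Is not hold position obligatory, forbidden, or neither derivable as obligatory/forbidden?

By case analysis on report_license: premise 9 gives O(report_license → ¬record_consent) and premise 8 gives O(¬report_license → ¬record_consent), so O(¬record_consent) either way.
The contrapositive of premise 7 (O(encrypt_ballot → record_consent)) is O(¬record_consent → ¬encrypt_ballot), and O(¬record_consent) is already established, so O(¬encrypt_ballot).
From O(¬encrypt_ballot) and premise 3, O(¬encrypt_ballot → withhold_voucher), we obtain O(withhold_voucher).
From O(withhold_voucher) and premise 4, O(withhold_voucher → revoke_receipt), we obtain O(revoke_receipt).
The contrapositive of premise 11 (O(¬pay_taxes → ¬revoke_receipt)) is O(revoke_receipt → pay_taxes), and O(revoke_receipt) is already established, so O(pay_taxes).
Premise 5 is O(pay_taxes → lock_door); since O(pay_taxes), deontic closure gives O(lock_door).
Premise 10, O(hold_position → ¬lock_door), contraposes to O(lock_door → ¬hold_position); with O(lock_door) we get O(¬hold_position).
Premises 1, 2, 6, 12 do not contribute to this derivation.
Hence ¬hold_position is obligatory.

Obligatory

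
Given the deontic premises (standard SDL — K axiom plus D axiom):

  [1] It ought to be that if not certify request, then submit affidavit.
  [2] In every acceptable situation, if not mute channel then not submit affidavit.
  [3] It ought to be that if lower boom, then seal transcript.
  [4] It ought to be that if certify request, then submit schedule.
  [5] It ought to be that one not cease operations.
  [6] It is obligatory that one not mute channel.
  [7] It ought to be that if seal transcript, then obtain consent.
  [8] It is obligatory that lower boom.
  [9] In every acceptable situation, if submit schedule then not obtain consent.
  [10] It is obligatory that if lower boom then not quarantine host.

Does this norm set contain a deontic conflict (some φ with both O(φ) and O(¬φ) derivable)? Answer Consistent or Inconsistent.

Premise 6 states O(¬mute_channel) outright.
Applying K to premise 2 (O(¬mute_channel → ¬submit_affidavit)) and O(¬mute_channel) yields O(¬submit_affidavit).
The contrapositive of premise 1 (O(¬certify_request → submit_affidavit)) is O(¬submit_affidavit → certify_request), and O(¬submit_affidavit) is already established, so O(certify_request).
Premise 4 is O(certify_request → submit_schedule); since O(certify_request), deontic closure gives O(submit_schedule).
With premise 9, O(submit_schedule → ¬obtain_consent), the K-axiom yields O(¬obtain_consent).
The contrapositive of premise 7 (O(seal_transcript → obtain_consent)) is O(¬obtain_consent → ¬seal_transcript), and O(¬obtain_consent) is already established, so O(¬seal_transcript).
Premise 3, O(lower_boom → seal_transcript), contraposes to O(¬seal_transcript → ¬lower_boom); with O(¬seal_transcript) we get O(¬lower_boom).
But premise 8 directly asserts O(lower_boom).
We now have both O(¬lower_boom) and O(lower_boom) — lower_boom is simultaneously obligatory and forbidden, violating the D-axiom.

Inconsistent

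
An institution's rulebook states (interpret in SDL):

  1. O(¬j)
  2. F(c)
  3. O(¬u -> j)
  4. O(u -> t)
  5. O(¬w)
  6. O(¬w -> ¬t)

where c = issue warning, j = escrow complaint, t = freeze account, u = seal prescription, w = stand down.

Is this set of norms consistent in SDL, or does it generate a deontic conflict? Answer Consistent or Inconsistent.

Inconsistent

Premise 1 states O(¬j) outright.
The contrapositive of premise 3 (O(¬u -> j)) is O(¬j -> u), and O(¬j) is already established, so O(u).
From O(u) and premise 4, O(u -> t), we obtain O(t).
Premise 6, O(¬w -> ¬t), contraposes to O(t -> w); with O(t) we get O(w).
Yet premise 5 states O(¬w).
We now have both O(w) and O(¬w) — w is simultaneously obligatory and forbidden, violating the D-axiom.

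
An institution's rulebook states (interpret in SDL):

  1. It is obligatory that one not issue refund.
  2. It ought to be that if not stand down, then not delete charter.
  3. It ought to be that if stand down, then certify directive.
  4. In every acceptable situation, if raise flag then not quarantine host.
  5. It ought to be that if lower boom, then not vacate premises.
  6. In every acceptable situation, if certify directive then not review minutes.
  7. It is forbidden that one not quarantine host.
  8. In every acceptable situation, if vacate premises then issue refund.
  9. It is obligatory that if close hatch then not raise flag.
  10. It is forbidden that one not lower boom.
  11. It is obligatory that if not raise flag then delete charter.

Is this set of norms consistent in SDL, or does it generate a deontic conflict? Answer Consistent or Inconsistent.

Consistent

Premise 8 is O(vacate_premises → issue_refund), but O(vacate_premises) is not derivable from the premises, so it does not yield O(issue_refund).
So O(issue_refund) is not derivable, and the apparent clash with O(¬issue_refund) does not arise.
A world satisfying every obligation exists (e.g. certify_directive=true, close_hatch=false, delete_charter=true, issue_refund=false, lower_boom=true, quarantine_host=true, raise_flag=false, review_minutes=false, stand_down=true, vacate_premises=false); no atom is both obligatory and forbidden, so the set is consistent.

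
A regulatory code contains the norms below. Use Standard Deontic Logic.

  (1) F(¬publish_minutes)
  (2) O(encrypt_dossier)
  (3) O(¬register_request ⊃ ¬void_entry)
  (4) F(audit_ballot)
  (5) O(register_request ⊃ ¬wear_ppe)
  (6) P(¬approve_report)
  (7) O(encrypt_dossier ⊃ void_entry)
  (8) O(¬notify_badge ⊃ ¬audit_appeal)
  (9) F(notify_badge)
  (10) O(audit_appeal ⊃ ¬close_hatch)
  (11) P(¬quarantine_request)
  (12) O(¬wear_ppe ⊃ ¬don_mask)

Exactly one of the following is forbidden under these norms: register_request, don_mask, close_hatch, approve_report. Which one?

don_mask

From premise 2 we have O(encrypt_dossier).
With premise 7, O(encrypt_dossier ⊃ void_entry), the K-axiom yields O(void_entry).
Premise 3, O(¬register_request ⊃ ¬void_entry), contraposes to O(void_entry ⊃ register_request); with O(void_entry) we get O(register_request).
From O(register_request) and premise 5, O(register_request ⊃ ¬wear_ppe), we obtain O(¬wear_ppe).
Applying K to premise 12 (O(¬wear_ppe ⊃ ¬don_mask)) and O(¬wear_ppe) yields O(¬don_mask).
So O(¬don_mask) holds, i.e. don_mask is forbidden. None of the other listed options is forbidden under the premises.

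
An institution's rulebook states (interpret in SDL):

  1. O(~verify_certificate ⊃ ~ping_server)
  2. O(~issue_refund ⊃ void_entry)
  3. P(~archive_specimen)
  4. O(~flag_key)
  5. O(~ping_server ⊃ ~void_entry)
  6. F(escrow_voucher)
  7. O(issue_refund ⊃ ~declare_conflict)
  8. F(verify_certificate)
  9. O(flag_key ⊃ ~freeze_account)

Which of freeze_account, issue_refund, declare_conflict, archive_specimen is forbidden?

Premise 8, F(verify_certificate), is equivalent to O(~verify_certificate).
Applying K to premise 1 (O(~verify_certificate ⊃ ~ping_server)) and O(~verify_certificate) yields O(~ping_server).
From O(~ping_server) and premise 5, O(~ping_server ⊃ ~void_entry), we obtain O(~void_entry).
Premise 2 is O(~issue_refund ⊃ void_entry); contrapositively O(~void_entry ⊃ issue_refund). Since O(~void_entry) holds, K gives O(issue_refund).
Applying K to premise 7 (O(issue_refund ⊃ ~declare_conflict)) and O(issue_refund) yields O(~declare_conflict).
So O(~declare_conflict) holds, i.e. declare_conflict is forbidden. None of the other listed options is forbidden under the premises.

declare_conflict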